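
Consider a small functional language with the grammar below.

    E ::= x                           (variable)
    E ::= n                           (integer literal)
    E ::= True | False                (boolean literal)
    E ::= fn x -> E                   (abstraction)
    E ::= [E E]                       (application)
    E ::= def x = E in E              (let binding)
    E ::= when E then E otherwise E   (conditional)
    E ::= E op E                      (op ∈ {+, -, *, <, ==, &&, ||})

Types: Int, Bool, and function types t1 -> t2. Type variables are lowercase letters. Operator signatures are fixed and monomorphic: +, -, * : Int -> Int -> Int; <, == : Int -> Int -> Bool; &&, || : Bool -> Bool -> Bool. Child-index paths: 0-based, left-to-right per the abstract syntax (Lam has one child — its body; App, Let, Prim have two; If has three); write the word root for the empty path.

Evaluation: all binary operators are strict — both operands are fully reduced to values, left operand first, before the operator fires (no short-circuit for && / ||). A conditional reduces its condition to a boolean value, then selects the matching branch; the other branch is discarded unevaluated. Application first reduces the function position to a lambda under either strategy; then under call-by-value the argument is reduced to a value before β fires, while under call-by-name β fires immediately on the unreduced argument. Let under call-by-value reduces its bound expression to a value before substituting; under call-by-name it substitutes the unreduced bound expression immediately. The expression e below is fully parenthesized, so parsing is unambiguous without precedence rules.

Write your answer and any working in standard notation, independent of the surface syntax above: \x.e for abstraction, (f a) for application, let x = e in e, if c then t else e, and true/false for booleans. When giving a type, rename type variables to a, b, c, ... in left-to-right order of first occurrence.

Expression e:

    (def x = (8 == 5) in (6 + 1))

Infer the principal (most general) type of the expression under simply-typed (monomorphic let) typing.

Trace:
  unify Int ~ Int
  unify Int ~ Int
let x : Bool
  unify Int ~ Int
  unify Int ~ Int

Answer: Int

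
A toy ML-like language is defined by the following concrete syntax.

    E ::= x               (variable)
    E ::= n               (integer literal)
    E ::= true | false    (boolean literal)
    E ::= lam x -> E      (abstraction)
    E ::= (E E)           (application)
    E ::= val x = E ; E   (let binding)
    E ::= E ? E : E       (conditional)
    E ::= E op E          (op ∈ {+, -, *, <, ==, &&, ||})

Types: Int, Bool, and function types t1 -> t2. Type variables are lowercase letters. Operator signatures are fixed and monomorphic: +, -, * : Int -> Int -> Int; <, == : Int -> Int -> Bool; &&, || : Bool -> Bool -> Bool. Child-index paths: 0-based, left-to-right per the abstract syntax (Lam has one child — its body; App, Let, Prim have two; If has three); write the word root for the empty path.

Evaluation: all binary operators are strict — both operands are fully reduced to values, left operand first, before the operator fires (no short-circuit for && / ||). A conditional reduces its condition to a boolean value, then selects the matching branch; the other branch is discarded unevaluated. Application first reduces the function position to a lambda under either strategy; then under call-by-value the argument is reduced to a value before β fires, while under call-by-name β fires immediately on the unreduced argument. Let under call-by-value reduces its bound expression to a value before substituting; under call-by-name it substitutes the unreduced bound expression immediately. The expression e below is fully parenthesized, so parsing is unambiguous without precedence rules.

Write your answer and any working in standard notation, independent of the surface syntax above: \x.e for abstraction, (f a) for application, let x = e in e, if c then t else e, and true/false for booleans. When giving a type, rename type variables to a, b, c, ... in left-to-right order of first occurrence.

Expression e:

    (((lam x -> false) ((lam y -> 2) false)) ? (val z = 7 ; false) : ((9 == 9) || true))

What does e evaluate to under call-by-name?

Derivation:
step 0: (if ((\x.false) ((\y.2) false)) then (let z = 7 in false) else ((9 == 9) || true))
step 1: [beta@0] (if false then (let z = 7 in false) else ((9 == 9) || true))
step 2: [if@root] ((9 == 9) || true)
step 3: [delta@0] (true || true)
step 4: [delta@root] true

Answer: true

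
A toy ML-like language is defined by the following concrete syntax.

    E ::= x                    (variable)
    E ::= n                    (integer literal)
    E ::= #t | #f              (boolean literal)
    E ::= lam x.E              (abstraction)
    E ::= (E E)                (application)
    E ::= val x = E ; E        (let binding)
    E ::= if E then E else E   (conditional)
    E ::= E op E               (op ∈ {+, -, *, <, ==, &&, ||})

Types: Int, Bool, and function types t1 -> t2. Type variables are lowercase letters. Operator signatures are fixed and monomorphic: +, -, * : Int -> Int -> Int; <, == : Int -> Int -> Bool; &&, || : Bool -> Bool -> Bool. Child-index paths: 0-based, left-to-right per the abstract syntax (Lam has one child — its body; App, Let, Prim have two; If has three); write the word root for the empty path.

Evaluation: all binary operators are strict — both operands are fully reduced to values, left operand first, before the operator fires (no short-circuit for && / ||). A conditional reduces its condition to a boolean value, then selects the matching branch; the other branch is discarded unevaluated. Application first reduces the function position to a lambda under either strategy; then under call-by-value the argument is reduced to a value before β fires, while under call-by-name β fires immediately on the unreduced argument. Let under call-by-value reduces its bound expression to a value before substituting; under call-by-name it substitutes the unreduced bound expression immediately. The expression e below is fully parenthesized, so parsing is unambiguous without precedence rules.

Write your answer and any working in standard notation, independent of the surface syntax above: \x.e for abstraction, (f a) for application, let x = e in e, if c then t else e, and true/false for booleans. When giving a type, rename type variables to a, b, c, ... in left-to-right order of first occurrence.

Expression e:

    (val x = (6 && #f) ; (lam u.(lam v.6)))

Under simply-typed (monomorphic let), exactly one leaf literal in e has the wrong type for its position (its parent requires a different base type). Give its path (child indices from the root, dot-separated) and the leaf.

Working:
  unify Int ~ Bool
  FAIL: mismatch Int ~ Bool

Answer: 0.0 : 6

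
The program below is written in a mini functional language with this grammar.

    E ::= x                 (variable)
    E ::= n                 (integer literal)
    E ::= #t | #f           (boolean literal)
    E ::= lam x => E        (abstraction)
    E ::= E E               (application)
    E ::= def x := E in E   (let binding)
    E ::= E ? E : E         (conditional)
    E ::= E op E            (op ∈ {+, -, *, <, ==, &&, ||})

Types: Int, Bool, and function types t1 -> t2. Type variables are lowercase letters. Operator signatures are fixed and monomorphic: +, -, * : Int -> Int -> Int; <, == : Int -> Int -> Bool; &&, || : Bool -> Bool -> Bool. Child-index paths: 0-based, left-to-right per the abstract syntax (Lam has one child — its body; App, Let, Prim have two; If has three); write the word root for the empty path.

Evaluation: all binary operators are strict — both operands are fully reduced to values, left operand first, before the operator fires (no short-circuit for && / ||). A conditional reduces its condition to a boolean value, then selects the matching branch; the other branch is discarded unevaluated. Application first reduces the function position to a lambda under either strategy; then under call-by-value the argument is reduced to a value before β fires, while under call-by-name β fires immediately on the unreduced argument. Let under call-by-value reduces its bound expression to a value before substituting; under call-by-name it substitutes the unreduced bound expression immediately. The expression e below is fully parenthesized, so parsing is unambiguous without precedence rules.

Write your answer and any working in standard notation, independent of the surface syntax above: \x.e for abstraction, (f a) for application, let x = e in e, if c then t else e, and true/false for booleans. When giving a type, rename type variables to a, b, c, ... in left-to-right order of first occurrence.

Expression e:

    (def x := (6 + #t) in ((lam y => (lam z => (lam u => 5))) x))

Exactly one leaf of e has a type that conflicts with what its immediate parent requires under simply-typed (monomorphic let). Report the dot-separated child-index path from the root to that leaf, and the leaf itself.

Answer: 0.1 : true

Working:
  unify Int ~ Int
  unify Bool ~ Int
  FAIL: mismatch Bool ~ Int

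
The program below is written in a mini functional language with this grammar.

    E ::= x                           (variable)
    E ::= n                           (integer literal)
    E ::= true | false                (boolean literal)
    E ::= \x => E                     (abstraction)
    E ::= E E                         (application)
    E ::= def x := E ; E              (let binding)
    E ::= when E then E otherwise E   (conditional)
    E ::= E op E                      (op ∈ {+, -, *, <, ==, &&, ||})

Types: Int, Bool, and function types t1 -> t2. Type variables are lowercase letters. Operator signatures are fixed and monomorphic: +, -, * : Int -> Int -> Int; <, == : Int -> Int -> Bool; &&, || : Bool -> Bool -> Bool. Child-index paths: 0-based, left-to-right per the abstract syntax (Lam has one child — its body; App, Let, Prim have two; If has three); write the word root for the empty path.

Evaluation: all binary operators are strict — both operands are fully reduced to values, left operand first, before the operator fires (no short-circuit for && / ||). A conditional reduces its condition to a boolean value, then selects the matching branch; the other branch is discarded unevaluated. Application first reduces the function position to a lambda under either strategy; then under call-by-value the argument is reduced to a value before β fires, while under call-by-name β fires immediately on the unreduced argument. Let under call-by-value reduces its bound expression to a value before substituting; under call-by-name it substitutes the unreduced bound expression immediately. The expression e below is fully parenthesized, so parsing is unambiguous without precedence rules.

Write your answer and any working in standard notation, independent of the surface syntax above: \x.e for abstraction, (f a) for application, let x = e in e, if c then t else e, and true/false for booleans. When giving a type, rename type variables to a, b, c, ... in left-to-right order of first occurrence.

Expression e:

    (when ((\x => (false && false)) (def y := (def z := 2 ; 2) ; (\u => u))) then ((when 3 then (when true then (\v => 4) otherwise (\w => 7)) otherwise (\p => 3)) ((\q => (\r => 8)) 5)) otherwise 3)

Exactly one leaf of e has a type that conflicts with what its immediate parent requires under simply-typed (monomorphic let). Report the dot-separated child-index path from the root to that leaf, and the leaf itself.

Derivation:
  unify Bool ~ Bool
  unify Bool ~ Bool
\x._ : a -> Bool
let z : Int
let y : Int
u : b
\u._ : b -> b
  unify a -> Bool ~ (b -> b) -> c
  unify a ~ b -> b
  unify Bool ~ c
_ _ : Bool
  unify Bool ~ Bool
  unify Int ~ Bool
  FAIL: mismatch Int ~ Bool

Answer: 1.0.0 : 3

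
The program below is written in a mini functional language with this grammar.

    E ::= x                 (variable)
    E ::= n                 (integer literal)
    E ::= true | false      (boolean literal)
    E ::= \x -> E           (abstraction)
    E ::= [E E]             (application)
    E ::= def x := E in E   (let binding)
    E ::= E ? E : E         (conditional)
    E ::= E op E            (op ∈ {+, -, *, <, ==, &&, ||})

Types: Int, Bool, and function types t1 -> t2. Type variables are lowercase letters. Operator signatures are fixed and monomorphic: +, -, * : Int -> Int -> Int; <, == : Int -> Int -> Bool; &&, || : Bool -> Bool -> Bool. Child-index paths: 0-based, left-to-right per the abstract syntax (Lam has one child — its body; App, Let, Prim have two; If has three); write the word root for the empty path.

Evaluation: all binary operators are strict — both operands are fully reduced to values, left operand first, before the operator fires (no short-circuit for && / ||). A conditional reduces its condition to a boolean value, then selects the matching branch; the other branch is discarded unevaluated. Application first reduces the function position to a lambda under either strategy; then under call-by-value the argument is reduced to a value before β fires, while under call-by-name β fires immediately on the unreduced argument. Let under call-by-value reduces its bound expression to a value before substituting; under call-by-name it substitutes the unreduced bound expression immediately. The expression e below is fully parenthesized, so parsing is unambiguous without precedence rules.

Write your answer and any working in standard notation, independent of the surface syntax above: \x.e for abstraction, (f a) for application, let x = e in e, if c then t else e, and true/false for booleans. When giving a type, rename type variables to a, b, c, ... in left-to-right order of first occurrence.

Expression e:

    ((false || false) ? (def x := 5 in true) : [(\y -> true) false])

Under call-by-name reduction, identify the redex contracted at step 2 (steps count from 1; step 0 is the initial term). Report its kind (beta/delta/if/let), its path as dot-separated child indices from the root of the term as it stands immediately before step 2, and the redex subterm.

Trace:
step 0: (if (false || false) then (let x = 5 in true) else ((\y.true) false))
step 1: [delta@0] (if false then (let x = 5 in true) else ((\y.true) false))
step 2: [if@root] ((\y.true) false)

Answer: if at root : (if false then (let x = 5 in true) else ((\y.true) false))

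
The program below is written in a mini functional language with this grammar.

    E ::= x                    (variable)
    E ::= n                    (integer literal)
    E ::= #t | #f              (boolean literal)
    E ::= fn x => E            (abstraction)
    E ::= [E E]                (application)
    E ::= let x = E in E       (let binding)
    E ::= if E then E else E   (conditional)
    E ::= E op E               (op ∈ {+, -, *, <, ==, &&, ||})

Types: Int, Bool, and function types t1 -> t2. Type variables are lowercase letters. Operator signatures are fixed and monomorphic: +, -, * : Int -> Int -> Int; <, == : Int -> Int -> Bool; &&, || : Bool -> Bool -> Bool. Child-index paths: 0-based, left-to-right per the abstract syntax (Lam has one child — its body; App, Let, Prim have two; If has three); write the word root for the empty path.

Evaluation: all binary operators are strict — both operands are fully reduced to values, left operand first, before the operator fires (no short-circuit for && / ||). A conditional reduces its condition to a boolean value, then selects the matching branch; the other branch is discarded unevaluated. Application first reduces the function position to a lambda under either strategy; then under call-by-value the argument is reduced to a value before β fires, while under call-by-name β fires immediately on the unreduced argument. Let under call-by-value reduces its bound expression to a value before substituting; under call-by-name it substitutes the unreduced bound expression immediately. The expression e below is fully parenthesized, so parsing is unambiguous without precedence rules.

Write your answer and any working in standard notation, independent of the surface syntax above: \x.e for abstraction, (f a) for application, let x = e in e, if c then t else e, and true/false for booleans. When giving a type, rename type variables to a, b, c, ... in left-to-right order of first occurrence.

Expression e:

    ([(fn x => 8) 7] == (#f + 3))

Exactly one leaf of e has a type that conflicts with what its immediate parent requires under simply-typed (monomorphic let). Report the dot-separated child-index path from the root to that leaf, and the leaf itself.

Answer: 1.0 : false

Derivation:
\x._ : a -> Int
  unify a -> Int ~ Int -> b
  unify a ~ Int
  unify Int ~ b
_ _ : Int
  unify Int ~ Int
  unify Bool ~ Int
  FAIL: mismatch Bool ~ Int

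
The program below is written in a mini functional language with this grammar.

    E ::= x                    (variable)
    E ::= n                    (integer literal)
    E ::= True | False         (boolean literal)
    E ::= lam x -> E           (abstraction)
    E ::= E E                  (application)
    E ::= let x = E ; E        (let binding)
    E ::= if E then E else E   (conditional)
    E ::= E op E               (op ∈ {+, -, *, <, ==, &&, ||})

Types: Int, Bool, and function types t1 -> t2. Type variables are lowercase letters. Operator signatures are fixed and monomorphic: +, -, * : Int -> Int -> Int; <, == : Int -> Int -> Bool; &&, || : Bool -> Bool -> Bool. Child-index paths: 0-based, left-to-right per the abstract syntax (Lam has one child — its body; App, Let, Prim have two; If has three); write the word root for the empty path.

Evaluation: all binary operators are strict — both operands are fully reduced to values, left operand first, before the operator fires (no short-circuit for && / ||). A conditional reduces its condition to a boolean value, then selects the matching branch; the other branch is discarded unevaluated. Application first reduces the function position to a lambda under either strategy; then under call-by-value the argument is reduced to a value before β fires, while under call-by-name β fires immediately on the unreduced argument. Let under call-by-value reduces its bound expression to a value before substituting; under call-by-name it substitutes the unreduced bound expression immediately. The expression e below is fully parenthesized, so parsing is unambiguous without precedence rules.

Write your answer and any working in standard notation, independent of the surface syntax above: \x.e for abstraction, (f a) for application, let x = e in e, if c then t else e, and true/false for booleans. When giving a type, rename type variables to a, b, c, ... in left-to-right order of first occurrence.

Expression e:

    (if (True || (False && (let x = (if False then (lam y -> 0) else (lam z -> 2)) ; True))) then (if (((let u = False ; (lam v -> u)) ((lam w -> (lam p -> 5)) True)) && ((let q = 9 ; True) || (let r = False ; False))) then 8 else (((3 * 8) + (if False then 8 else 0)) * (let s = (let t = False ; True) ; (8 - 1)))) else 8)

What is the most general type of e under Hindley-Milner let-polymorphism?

Derivation:
  unify Bool ~ Bool
  unify Bool ~ Bool
  unify Bool ~ Bool
\y._ : a -> Int
\z._ : b -> Int
  unify a -> Int ~ b -> Int
  unify a ~ b
  unify Int ~ Int
let x : forall. b -> Int
  unify Bool ~ Bool
  unify Bool ~ Bool
  unify Bool ~ Bool
let u : Bool
u : Bool
\v._ : c -> Bool
\p._ : e -> Int
\w._ : d -> e -> Int
  unify d -> e -> Int ~ Bool -> f
  unify d ~ Bool
  unify e -> Int ~ f
_ _ : e -> Int
  unify c -> Bool ~ (e -> Int) -> g
  unify c ~ e -> Int
  unify Bool ~ g
_ _ : Bool
  unify Bool ~ Bool
let q : Int
  unify Bool ~ Bool
let r : Bool
  unify Bool ~ Bool
  unify Bool ~ Bool
  unify Bool ~ Bool
  unify Int ~ Int
  unify Int ~ Int
  unify Int ~ Int
  unify Bool ~ Bool
  unify Int ~ Int
  unify Int ~ Int
  unify Int ~ Int
let t : Bool
let s : Bool
  unify Int ~ Int
  unify Int ~ Int
  unify Int ~ Int
  unify Int ~ Int
  unify Int ~ Int

Answer: Int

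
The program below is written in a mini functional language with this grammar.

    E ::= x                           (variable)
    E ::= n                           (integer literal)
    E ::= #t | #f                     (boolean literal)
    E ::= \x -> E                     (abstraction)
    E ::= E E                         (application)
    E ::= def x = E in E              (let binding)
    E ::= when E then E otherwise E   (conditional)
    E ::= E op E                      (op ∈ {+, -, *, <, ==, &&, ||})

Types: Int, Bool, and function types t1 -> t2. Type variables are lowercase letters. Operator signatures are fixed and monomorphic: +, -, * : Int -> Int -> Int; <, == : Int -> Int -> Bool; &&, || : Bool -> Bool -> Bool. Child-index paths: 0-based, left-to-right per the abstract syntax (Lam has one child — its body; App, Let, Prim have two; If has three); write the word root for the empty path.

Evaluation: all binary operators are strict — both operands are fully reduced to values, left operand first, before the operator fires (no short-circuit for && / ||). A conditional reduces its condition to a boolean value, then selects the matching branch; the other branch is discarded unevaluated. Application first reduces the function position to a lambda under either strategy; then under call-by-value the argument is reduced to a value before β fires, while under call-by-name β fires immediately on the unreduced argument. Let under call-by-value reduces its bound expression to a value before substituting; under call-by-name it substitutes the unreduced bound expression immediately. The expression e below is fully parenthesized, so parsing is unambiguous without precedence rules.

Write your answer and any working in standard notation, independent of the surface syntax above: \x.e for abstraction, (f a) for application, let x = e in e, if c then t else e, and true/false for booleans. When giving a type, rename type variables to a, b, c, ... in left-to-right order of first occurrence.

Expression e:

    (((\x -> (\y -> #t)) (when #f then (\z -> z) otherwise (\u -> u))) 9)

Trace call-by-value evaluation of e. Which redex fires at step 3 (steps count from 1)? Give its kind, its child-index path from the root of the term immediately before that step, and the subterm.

Derivation:
step 0: (((\x.(\y.true)) (if false then (\z.z) else (\u.u))) 9)
step 1: [if@0.1] (((\x.(\y.true)) (\u.u)) 9)
step 2: [beta@0] ((\y.true) 9)
step 3: [beta@root] true

Answer: beta at root : ((\y.true) 9)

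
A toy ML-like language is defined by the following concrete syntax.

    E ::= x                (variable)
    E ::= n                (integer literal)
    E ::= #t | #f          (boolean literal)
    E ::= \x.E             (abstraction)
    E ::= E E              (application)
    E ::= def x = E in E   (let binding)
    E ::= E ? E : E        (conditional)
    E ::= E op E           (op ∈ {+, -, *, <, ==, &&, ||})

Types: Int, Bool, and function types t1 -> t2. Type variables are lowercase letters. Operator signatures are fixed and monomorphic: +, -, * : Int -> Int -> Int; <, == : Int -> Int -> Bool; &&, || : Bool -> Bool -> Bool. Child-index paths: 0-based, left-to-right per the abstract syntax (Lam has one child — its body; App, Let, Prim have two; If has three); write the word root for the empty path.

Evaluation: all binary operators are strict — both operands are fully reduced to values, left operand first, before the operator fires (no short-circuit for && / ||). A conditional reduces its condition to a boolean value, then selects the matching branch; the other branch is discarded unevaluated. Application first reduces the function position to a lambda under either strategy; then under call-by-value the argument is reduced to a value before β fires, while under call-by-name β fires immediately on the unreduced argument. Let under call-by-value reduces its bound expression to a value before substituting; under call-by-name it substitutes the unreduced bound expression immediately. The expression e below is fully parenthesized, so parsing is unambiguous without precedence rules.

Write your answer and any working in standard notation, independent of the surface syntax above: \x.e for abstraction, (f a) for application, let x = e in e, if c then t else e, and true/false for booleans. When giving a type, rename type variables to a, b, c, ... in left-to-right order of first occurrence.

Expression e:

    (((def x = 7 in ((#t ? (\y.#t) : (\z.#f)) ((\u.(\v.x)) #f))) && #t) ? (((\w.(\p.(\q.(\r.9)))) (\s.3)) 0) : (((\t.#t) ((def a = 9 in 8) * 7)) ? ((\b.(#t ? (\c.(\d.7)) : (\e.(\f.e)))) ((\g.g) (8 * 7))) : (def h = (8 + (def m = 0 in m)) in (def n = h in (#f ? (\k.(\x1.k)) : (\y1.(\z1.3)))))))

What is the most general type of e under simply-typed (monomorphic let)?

Derivation:
let x : Int
  unify Bool ~ Bool
\y._ : a -> Bool
\z._ : b -> Bool
  unify a -> Bool ~ b -> Bool
  unify a ~ b
  unify Bool ~ Bool
x : Int
\v._ : d -> Int
\u._ : c -> d -> Int
  unify c -> d -> Int ~ Bool -> e
  unify c ~ Bool
  unify d -> Int ~ e
_ _ : d -> Int
  unify b -> Bool ~ (d -> Int) -> f
  unify b ~ d -> Int
  unify Bool ~ f
_ _ : Bool
  unify Bool ~ Bool
  unify Bool ~ Bool
  unify Bool ~ Bool
\r._ : j -> Int
\q._ : i -> j -> Int
\p._ : h -> i -> j -> Int
\w._ : g -> h -> i -> j -> Int
\s._ : k -> Int
  unify g -> h -> i -> j -> Int ~ (k -> Int) -> l
  unify g ~ k -> Int
  unify h -> i -> j -> Int ~ l
_ _ : h -> i -> j -> Int
  unify h -> i -> j -> Int ~ Int -> m
  unify h ~ Int
  unify i -> j -> Int ~ m
_ _ : i -> j -> Int
\t._ : n -> Bool
let a : Int
  unify Int ~ Int
  unify Int ~ Int
  unify n -> Bool ~ Int -> o
  unify n ~ Int
  unify Bool ~ o
_ _ : Bool
  unify Bool ~ Bool
  unify Bool ~ Bool
\d._ : r -> Int
\c._ : q -> r -> Int
e : s
\f._ : t -> s
\e._ : s -> t -> s
  unify q -> r -> Int ~ s -> t -> s
  unify q ~ s
  unify r -> Int ~ t -> s
  unify r ~ t
  unify Int ~ s
\b._ : p -> Int -> t -> Int
g : u
\g._ : u -> u
  unify Int ~ Int
  unify Int ~ Int
  unify u -> u ~ Int -> v
  unify u ~ Int
  unify Int ~ v
_ _ : Int
  unify p -> Int -> t -> Int ~ Int -> w
  unify p ~ Int
  unify Int -> t -> Int ~ w
_ _ : Int -> t -> Int
  unify Int ~ Int
let m : Int
m : Int
  unify Int ~ Int
let h : Int
h : Int
let n : Int
  unify Bool ~ Bool
k : x
\x1._ : y -> x
\k._ : x -> y -> x
\z1._ : t26 -> Int
\y1._ : z -> t26 -> Int
  unify x -> y -> x ~ z -> t26 -> Int
  unify x ~ z
  unify y -> z ~ t26 -> Int
  unify y ~ t26
  unify z ~ Int
  unify Int -> t -> Int ~ Int -> t26 -> Int
  unify Int ~ Int
  unify t -> Int ~ t26 -> Int
  unify t ~ t26
  unify Int ~ Int
  unify i -> j -> Int ~ Int -> t26 -> Int
  unify i ~ Int
  unify j -> Int ~ t26 -> Int
  unify j ~ t26
  unify Int ~ Int

Answer: Int -> a -> Int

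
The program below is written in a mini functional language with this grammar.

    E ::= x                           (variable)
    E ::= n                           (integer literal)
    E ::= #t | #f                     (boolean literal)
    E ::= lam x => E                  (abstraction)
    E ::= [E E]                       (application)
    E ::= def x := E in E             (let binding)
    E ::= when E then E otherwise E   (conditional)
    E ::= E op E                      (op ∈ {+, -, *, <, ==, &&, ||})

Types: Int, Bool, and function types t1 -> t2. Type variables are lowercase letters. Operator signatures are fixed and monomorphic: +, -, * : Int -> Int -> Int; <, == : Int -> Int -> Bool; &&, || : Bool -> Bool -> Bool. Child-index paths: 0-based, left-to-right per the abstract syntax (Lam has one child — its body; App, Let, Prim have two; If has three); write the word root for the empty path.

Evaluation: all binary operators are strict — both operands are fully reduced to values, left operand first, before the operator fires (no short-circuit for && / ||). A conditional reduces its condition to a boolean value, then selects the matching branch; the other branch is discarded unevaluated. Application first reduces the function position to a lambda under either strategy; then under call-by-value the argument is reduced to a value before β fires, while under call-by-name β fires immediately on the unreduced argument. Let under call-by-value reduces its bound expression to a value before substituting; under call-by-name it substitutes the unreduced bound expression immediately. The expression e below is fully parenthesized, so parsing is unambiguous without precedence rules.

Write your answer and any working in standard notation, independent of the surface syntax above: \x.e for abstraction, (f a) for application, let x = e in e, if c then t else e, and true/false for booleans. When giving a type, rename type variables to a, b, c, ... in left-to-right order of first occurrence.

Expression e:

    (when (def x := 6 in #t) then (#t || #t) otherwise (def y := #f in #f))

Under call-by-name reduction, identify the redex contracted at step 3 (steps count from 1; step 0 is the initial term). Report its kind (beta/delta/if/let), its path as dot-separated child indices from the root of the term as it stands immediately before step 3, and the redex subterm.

Derivation:
step 0: (if (let x = 6 in true) then (true || true) else (let y = false in false))
step 1: [let@0] (if true then (true || true) else (let y = false in false))
step 2: [if@root] (true || true)
step 3: [delta@root] true

Answer: delta at root : (true || true)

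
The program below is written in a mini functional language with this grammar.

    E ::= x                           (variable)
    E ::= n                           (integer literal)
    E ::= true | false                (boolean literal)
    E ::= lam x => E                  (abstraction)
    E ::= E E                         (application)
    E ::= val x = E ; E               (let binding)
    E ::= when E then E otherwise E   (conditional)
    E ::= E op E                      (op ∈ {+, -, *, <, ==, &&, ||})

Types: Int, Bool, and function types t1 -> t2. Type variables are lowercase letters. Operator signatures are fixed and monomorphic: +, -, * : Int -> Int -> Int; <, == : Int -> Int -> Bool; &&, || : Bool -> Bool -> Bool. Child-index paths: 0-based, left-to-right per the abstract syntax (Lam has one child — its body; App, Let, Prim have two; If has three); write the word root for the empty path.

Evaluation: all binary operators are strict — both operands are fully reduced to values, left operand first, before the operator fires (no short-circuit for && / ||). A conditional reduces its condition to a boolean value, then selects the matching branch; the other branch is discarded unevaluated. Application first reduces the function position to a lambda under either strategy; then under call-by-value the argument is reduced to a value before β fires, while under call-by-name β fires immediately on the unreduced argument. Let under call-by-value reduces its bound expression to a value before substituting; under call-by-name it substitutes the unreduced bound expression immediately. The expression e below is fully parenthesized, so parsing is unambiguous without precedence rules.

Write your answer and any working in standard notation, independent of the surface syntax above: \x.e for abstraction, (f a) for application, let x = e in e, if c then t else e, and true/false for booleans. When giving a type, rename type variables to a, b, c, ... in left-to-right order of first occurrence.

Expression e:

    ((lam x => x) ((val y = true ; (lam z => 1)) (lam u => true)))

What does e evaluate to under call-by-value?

Working:
step 0: ((\x.x) ((let y = true in (\z.1)) (\u.true)))
step 1: [let@1.0] ((\x.x) ((\z.1) (\u.true)))
step 2: [beta@1] ((\x.x) 1)
step 3: [beta@root] 1

Answer: 1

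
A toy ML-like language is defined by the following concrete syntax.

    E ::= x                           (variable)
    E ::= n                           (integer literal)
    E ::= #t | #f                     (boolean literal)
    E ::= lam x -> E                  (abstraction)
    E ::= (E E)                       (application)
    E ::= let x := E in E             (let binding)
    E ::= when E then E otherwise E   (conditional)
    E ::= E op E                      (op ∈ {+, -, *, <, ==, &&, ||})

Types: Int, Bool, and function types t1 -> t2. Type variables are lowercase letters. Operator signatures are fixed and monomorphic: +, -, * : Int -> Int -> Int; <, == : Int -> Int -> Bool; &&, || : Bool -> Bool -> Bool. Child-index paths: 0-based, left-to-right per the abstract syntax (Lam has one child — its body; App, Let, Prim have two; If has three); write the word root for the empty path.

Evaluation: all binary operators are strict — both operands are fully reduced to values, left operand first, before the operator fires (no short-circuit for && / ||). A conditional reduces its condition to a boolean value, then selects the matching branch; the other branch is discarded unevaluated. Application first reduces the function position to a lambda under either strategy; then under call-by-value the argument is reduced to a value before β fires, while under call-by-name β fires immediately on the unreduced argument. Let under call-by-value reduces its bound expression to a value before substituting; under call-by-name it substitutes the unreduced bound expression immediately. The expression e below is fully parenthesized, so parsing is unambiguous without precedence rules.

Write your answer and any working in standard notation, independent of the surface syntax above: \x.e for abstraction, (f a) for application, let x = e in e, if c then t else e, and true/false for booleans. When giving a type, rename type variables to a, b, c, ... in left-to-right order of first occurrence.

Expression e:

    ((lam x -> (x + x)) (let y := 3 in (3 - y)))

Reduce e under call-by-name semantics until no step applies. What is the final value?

Answer: 0

Trace:
step 0: ((\x.(x + x)) (let y = 3 in (3 - y)))
step 1: [beta@root] ((let y = 3 in (3 - y)) + (let y = 3 in (3 - y)))
step 2: [let@0] ((3 - 3) + (let y = 3 in (3 - y)))
step 3: [delta@0] (0 + (let y = 3 in (3 - y)))
step 4: [let@1] (0 + (3 - 3))
step 5: [delta@1] (0 + 0)
step 6: [delta@root] 0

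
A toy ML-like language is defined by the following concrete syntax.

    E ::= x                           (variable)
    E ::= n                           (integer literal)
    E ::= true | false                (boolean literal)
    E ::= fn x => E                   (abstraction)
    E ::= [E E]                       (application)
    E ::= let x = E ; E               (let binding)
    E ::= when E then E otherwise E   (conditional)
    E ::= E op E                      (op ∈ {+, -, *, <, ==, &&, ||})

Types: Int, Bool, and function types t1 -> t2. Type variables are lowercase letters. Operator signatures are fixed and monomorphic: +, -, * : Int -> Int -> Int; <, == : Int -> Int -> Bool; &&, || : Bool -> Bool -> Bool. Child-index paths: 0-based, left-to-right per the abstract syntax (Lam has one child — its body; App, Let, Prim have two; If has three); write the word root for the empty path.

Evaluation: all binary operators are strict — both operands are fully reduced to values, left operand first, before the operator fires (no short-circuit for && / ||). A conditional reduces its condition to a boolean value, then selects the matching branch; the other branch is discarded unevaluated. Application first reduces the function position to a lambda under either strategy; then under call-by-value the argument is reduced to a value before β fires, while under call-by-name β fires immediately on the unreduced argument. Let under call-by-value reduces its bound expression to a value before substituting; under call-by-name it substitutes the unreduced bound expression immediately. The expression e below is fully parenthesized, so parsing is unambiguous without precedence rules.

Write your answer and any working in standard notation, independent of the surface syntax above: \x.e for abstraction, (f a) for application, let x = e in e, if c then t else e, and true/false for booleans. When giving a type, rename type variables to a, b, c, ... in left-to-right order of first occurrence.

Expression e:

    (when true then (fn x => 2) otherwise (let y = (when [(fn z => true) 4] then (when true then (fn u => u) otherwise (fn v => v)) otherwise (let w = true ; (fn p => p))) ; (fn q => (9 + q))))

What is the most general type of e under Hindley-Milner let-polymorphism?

Answer: Int -> Int

Trace:
  unify Bool ~ Bool
\x._ : a -> Int
\z._ : b -> Bool
  unify b -> Bool ~ Int -> c
  unify b ~ Int
  unify Bool ~ c
_ _ : Bool
  unify Bool ~ Bool
  unify Bool ~ Bool
u : d
\u._ : d -> d
v : e
\v._ : e -> e
  unify d -> d ~ e -> e
  unify d ~ e
  unify e ~ e
let w : Bool
p : f
\p._ : f -> f
  unify e -> e ~ f -> f
  unify e ~ f
  unify f ~ f
let y : forall. f -> f
  unify Int ~ Int
q : g
  unify g ~ Int
\q._ : Int -> Int
  unify a -> Int ~ Int -> Int
  unify a ~ Int
  unify Int ~ Int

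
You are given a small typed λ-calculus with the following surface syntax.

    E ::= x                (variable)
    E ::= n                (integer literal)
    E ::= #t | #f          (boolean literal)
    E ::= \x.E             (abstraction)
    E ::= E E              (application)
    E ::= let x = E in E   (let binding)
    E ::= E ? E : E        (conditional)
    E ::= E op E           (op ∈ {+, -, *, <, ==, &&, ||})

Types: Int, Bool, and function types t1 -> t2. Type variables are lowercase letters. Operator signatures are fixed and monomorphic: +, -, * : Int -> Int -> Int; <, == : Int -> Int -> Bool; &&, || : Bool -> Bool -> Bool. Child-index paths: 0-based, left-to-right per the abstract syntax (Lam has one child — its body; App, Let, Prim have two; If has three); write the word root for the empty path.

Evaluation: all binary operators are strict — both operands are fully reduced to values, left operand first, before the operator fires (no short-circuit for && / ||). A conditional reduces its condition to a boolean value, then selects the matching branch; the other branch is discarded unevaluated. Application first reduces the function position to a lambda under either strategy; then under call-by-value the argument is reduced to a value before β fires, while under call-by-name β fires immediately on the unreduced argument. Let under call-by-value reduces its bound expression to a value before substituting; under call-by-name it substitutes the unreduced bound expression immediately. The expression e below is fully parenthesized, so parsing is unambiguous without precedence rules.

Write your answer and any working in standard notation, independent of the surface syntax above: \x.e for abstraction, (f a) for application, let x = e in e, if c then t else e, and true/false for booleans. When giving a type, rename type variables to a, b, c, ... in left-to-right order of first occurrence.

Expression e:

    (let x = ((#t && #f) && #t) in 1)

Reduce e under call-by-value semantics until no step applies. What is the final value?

Answer: 1

Derivation:
step 0: (let x = ((true && false) && true) in 1)
step 1: [delta@0.0] (let x = (false && true) in 1)
step 2: [delta@0] (let x = false in 1)
step 3: [let@root] 1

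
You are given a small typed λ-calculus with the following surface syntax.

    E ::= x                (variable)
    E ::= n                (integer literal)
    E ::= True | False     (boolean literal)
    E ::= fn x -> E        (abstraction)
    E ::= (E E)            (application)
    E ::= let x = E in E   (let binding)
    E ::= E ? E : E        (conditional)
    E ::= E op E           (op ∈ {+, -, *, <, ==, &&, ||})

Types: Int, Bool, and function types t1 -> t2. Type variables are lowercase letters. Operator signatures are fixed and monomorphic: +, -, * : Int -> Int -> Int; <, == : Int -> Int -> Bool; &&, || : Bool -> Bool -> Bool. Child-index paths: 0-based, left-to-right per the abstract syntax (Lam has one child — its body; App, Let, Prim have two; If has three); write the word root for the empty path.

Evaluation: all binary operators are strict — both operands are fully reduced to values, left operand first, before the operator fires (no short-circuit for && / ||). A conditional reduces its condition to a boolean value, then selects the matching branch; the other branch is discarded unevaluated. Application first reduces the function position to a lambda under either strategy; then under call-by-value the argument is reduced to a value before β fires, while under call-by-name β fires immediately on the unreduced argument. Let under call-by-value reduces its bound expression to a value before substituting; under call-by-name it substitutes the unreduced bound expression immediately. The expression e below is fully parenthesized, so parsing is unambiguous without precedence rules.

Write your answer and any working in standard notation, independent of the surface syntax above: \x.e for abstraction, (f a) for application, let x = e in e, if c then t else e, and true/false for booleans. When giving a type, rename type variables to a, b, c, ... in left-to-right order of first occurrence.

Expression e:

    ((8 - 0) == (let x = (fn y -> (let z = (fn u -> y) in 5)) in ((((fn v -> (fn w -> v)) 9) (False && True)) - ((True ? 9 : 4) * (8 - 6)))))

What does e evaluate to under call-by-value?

Derivation:
step 0: ((8 - 0) == (let x = (\y.(let z = (\u.y) in 5)) in ((((\v.(\w.v)) 9) (false && true)) - ((if true then 9 else 4) * (8 - 6)))))
step 1: [delta@0] (8 == (let x = (\y.(let z = (\u.y) in 5)) in ((((\v.(\w.v)) 9) (false && true)) - ((if true then 9 else 4) * (8 - 6)))))
step 2: [let@1] (8 == ((((\v.(\w.v)) 9) (false && true)) - ((if true then 9 else 4) * (8 - 6))))
step 3: [beta@1.0.0] (8 == (((\w.9) (false && true)) - ((if true then 9 else 4) * (8 - 6))))
step 4: [delta@1.0.1] (8 == (((\w.9) false) - ((if true then 9 else 4) * (8 - 6))))
step 5: [beta@1.0] (8 == (9 - ((if true then 9 else 4) * (8 - 6))))
step 6: [if@1.1.0] (8 == (9 - (9 * (8 - 6))))
step 7: [delta@1.1.1] (8 == (9 - (9 * 2)))
step 8: [delta@1.1] (8 == (9 - 18))
step 9: [delta@1] (8 == -9)
step 10: [delta@root] false

Answer: false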